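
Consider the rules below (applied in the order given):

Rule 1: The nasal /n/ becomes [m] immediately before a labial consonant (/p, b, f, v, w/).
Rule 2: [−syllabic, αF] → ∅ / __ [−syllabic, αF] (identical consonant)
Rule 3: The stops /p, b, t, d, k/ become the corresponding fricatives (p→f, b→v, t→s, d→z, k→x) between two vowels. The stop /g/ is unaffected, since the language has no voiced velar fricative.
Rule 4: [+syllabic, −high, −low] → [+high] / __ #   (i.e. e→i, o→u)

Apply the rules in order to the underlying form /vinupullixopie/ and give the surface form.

Rule 1 (nasal place assimilation): no segment meets the environment; /vinupullixopie/ is unchanged.
Rule 2 (degemination): /ll/ is a geminate; the first /l/ deletes. /vinupullixopie/ → vinupulixopie.
Rule 3 (intervocalic spirantization): /p/ is a stop between vowels /u/ and /u/, so it spirantizes to the fricative [f]. /p/ is a stop between vowels /o/ and /i/, so it spirantizes to the fricative [f]. /vinupulixopie/ → vinufulixofie.
Rule 4 (final vowel raising): /e/ is a mid vowel in word-final position, so it raises to [i]. /vinufulixofie/ → vinufulixofii.

vinufulixofii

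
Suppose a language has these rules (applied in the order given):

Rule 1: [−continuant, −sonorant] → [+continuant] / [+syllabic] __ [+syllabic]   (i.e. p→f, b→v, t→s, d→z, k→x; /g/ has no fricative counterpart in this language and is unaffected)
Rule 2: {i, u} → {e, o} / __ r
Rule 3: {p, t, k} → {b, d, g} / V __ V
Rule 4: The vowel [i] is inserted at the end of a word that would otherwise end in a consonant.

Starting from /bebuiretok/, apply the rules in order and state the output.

Rule 1 (intervocalic spirantization): /b/ is a stop between vowels /e/ and /u/, so it spirantizes to the fricative [v]. /t/ is a stop between vowels /e/ and /o/, so it spirantizes to the fricative [s]. /bebuiretok/ → bevuiresok.
Rule 2 (pre-rhotic lowering): /i/ is a high vowel immediately before /r/, so it lowers to [e]. /bevuiresok/ → bevueresok.
Rule 3 (intervocalic voicing): no segment meets the environment; /bevueresok/ is unchanged.
Rule 4 (final i-epenthesis): the form ends in the consonant /k/, so [i] is inserted word-finally. /bevueresok/ → bevueresoki.

bevueresoki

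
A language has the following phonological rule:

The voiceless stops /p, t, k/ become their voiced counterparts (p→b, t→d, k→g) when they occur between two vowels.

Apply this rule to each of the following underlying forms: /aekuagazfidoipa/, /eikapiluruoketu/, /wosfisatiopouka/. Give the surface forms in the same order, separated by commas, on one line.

aeguagazfidoiba, eigabiluruogedu, wosfisadiobouga

/aekuagazfidoipa/: /k/ is a voiceless stop between vowels /e/ and /u/, so it voices to [g]. /p/ is a voiceless stop between vowels /i/ and /a/, so it voices to [b]. → [aeguagazfidoiba].
/eikapiluruoketu/: /k/ is a voiceless stop between vowels /i/ and /a/, so it voices to [g]. /p/ is a voiceless stop between vowels /a/ and /i/, so it voices to [b]. /k/ is a voiceless stop between vowels /o/ and /e/, so it voices to [g]. /t/ is a voiceless stop between vowels /e/ and /u/, so it voices to [d]. → [eigabiluruogedu].
/wosfisatiopouka/: /t/ is a voiceless stop between vowels /a/ and /i/, so it voices to [d]. /p/ is a voiceless stop between vowels /o/ and /o/, so it voices to [b]. /k/ is a voiceless stop between vowels /u/ and /a/, so it voices to [g]. → [wosfisadiobouga].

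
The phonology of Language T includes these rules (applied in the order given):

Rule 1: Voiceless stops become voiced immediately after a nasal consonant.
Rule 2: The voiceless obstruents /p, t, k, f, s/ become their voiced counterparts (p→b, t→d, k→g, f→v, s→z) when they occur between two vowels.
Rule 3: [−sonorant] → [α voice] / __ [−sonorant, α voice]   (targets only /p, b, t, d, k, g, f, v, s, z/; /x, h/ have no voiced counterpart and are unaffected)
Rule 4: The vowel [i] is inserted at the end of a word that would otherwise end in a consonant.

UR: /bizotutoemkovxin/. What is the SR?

bizodudoemgofxini

Rule 1 (post-nasal voicing): /k/ is a voiceless stop immediately after the nasal /m/, so it voices to [g]. /bizotutoemkovxin/ → bizotutoemgovxin.
Rule 2 (intervocalic voicing): /t/ is a voiceless obstruent between vowels /o/ and /u/, so it voices to [d]. /t/ is a voiceless obstruent between vowels /u/ and /o/, so it voices to [d]. /bizotutoemgovxin/ → bizodudoemgovxin.
Rule 3 (regressive voicing assimilation): /v/ precedes the voiceless obstruent /x/, so it devoices to [f] by assimilation. /bizodudoemgovxin/ → bizodudoemgofxin.
Rule 4 (final i-epenthesis): the form ends in the consonant /n/, so [i] is inserted word-finally. /bizodudoemgofxin/ → bizodudoemgofxini.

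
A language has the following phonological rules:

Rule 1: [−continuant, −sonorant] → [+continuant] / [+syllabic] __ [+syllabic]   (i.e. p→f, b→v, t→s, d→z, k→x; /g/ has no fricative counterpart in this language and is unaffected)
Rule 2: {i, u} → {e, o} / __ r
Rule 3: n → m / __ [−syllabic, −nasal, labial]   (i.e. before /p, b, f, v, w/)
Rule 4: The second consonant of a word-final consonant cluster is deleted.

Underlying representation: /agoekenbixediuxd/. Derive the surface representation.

Rule 1 (intervocalic spirantization): /k/ is a stop between vowels /e/ and /e/, so it spirantizes to the fricative [x]. /d/ is a stop between vowels /e/ and /i/, so it spirantizes to the fricative [z]. /agoekenbixediuxd/ → agoexenbixeziuxd.
Rule 2 (pre-rhotic lowering): no segment meets the environment; /agoexenbixeziuxd/ is unchanged.
Rule 3 (nasal place assimilation): /n/ precedes the labial consonant /b/, so it assimilates in place to [m]. /agoexenbixeziuxd/ → agoexembixeziuxd.
Rule 4 (final cluster simplification): /d/ is the second consonant of a word-final cluster /xd/, so it deletes. /agoexembixeziuxd/ → agoexembixeziux.

agoexembixeziux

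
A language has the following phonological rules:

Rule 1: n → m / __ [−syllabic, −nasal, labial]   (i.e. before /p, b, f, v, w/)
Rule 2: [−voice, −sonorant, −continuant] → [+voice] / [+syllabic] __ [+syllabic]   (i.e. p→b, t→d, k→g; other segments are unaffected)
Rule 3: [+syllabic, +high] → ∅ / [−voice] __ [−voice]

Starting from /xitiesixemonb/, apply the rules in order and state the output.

xidiesxemomb

Rule 1 (nasal place assimilation): /n/ precedes the labial consonant /b/, so it assimilates in place to [m]. /xitiesixemonb/ → xitiesixemomb.
Rule 2 (intervocalic voicing): /t/ is a voiceless stop between vowels /i/ and /i/, so it voices to [d]. /xitiesixemomb/ → xidiesixemomb.
Rule 3 (high vowel syncope): /i/ is a high vowel flanked by voiceless consonants /s/ and /x/, so it deletes. /xidiesixemomb/ → xidiesxemomb.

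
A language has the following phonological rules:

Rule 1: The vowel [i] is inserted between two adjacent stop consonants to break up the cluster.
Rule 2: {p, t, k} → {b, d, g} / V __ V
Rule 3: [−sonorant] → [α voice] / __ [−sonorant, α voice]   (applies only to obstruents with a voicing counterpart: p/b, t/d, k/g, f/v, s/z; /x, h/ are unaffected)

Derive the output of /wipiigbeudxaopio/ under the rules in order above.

Rule 1 (stop-cluster i-epenthesis): /g/ and /b/ form a stop–stop cluster, so [i] is inserted between them. /wipiigbeudxaopio/ → wipiigibeudxaopio.
Rule 2 (intervocalic voicing): /p/ is a voiceless stop between vowels /i/ and /i/, so it voices to [b]. /p/ is a voiceless stop between vowels /o/ and /i/, so it voices to [b]. /wipiigibeudxaopio/ → wibiigibeudxaobio.
Rule 3 (regressive voicing assimilation): /d/ precedes the voiceless obstruent /x/, so it devoices to [t] by assimilation. /wibiigibeudxaobio/ → wibiigibeutxaobio.

wibiigibeutxaobio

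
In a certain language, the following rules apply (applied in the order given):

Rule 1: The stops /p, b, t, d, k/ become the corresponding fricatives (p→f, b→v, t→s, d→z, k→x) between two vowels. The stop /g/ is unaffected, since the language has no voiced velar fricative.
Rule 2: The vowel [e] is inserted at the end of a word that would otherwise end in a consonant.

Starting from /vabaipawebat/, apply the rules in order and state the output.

vavaifawevate

Rule 1 (intervocalic spirantization): /b/ is a stop between vowels /a/ and /a/, so it spirantizes to the fricative [v]. /p/ is a stop between vowels /i/ and /a/, so it spirantizes to the fricative [f]. /b/ is a stop between vowels /e/ and /a/, so it spirantizes to the fricative [v]. /vabaipawebat/ → vavaifawevat.
Rule 2 (final e-epenthesis): the form ends in the consonant /t/, so [e] is inserted word-finally. /vavaifawevat/ → vavaifawevate.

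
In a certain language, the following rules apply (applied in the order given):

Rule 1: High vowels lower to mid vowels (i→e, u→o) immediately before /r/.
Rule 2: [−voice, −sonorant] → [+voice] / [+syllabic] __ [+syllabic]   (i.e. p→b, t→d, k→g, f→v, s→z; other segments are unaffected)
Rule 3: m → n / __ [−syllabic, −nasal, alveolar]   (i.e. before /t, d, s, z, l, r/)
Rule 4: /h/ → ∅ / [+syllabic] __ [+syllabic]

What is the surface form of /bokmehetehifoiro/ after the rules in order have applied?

bokmeedeivoero

Rule 1 (pre-rhotic lowering): /i/ is a high vowel immediately before /r/, so it lowers to [e]. /bokmehetehifoiro/ → bokmehetehifoero.
Rule 2 (intervocalic voicing): /t/ is a voiceless obstruent between vowels /e/ and /e/, so it voices to [d]. /f/ is a voiceless obstruent between vowels /i/ and /o/, so it voices to [v]. /bokmehetehifoero/ → bokmehedehivoero.
Rule 3 (nasal place assimilation): no segment meets the environment; /bokmehedehivoero/ is unchanged.
Rule 4 (intervocalic h-deletion): /h/ occurs between vowels /e/ and /e/, so it deletes. /h/ occurs between vowels /e/ and /i/, so it deletes. /bokmehedehivoero/ → bokmeedeivoero.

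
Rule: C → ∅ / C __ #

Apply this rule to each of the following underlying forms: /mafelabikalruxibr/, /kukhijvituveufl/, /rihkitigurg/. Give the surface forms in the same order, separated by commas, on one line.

mafelabikalruxib, kukhijvituveuf, rihkitigur

/mafelabikalruxibr/: /r/ is the second consonant of a word-final cluster /br/, so it deletes. → [mafelabikalruxib].
/kukhijvituveufl/: /l/ is the second consonant of a word-final cluster /fl/, so it deletes. → [kukhijvituveuf].
/rihkitigurg/: /g/ is the second consonant of a word-final cluster /rg/, so it deletes. → [rihkitigur].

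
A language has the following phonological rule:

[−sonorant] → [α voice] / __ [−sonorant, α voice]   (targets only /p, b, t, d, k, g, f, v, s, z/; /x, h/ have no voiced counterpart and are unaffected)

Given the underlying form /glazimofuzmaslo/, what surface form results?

No segment of /glazimofuzmaslo/ meets the structural description of the rule, so the form surfaces unchanged.

glazimofuzmaslo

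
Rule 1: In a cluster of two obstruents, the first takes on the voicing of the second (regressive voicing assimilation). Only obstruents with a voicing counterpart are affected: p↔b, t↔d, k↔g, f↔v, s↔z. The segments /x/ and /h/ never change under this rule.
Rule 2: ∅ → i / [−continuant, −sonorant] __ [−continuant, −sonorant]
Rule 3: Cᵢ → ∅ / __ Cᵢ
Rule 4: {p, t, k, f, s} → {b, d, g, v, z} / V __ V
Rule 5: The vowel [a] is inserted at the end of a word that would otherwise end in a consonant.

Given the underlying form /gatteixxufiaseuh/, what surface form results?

Rule 1 (regressive voicing assimilation): no segment meets the environment; /gatteixxufiaseuh/ is unchanged.
Rule 2 (stop-cluster i-epenthesis): /t/ and /t/ form a stop–stop cluster, so [i] is inserted between them. /gatteixxufiaseuh/ → gatiteixxufiaseuh.
Rule 3 (degemination): /xx/ is a geminate; the first /x/ deletes. /gatiteixxufiaseuh/ → gatiteixufiaseuh.
Rule 4 (intervocalic voicing): /t/ is a voiceless obstruent between vowels /a/ and /i/, so it voices to [d]. /t/ is a voiceless obstruent between vowels /i/ and /e/, so it voices to [d]. /f/ is a voiceless obstruent between vowels /u/ and /i/, so it voices to [v]. /s/ is a voiceless obstruent between vowels /a/ and /e/, so it voices to [z]. /gatiteixufiaseuh/ → gadideixuviazeuh.
Rule 5 (final a-epenthesis): the form ends in the consonant /h/, so [a] is inserted word-finally. /gadideixuviazeuh/ → gadideixuviazeuha.

gadideixuviazeuha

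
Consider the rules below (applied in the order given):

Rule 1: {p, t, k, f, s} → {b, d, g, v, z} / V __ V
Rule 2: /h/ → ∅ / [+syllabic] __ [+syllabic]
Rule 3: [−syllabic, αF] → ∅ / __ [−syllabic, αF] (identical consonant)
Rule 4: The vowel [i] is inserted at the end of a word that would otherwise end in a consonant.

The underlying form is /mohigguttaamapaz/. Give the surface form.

moigutaamabazi

Rule 1 (intervocalic voicing): /p/ is a voiceless obstruent between vowels /a/ and /a/, so it voices to [b]. /mohigguttaamapaz/ → mohigguttaamabaz.
Rule 2 (intervocalic h-deletion): /h/ occurs between vowels /o/ and /i/, so it deletes. /mohigguttaamabaz/ → moigguttaamabaz.
Rule 3 (degemination): /gg/ is a geminate; the first /g/ deletes. /tt/ is a geminate; the first /t/ deletes. /moigguttaamabaz/ → moigutaamabaz.
Rule 4 (final i-epenthesis): the form ends in the consonant /z/, so [i] is inserted word-finally. /moigutaamabaz/ → moigutaamabazi.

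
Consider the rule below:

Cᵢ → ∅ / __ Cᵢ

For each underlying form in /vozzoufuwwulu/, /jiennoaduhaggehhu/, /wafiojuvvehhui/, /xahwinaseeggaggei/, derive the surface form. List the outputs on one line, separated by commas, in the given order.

vozoufuwulu, jienoaduhagehu, wafiojuvehui, xahwinaseegagei

/vozzoufuwwulu/: /zz/ is a geminate; the first /z/ deletes. /ww/ is a geminate; the first /w/ deletes. → [vozoufuwulu].
/jiennoaduhaggehhu/: /nn/ is a geminate; the first /n/ deletes. /gg/ is a geminate; the first /g/ deletes. /hh/ is a geminate; the first /h/ deletes. → [jienoaduhagehu].
/wafiojuvvehhui/: /vv/ is a geminate; the first /v/ deletes. /hh/ is a geminate; the first /h/ deletes. → [wafiojuvehui].
/xahwinaseeggaggei/: /gg/ is a geminate; the first /g/ deletes. /gg/ is a geminate; the first /g/ deletes. → [xahwinaseegagei].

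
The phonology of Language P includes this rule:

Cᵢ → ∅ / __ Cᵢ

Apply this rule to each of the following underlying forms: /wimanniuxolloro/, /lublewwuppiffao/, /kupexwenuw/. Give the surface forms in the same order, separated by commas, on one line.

wimaniuxoloro, lublewupifao, kupexwenuw

/wimanniuxolloro/: /nn/ is a geminate; the first /n/ deletes. /ll/ is a geminate; the first /l/ deletes. → [wimaniuxoloro].
/lublewwuppiffao/: /ww/ is a geminate; the first /w/ deletes. /pp/ is a geminate; the first /p/ deletes. /ff/ is a geminate; the first /f/ deletes. → [lublewupifao].
/kupexwenuw/: the rule's environment is not met; surfaces unchanged as [kupexwenuw].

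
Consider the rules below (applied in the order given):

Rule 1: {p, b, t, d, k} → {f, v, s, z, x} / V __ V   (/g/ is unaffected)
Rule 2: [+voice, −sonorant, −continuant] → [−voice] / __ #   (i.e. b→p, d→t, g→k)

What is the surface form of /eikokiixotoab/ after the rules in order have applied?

eixoxiixosoap

Rule 1 (intervocalic spirantization): /k/ is a stop between vowels /i/ and /o/, so it spirantizes to the fricative [x]. /k/ is a stop between vowels /o/ and /i/, so it spirantizes to the fricative [x]. /t/ is a stop between vowels /o/ and /o/, so it spirantizes to the fricative [s]. /eikokiixotoab/ → eixoxiixosoab.
Rule 2 (final devoicing): /b/ is a voiced stop in word-final position, so it devoices to [p]. /eixoxiixosoab/ → eixoxiixosoap.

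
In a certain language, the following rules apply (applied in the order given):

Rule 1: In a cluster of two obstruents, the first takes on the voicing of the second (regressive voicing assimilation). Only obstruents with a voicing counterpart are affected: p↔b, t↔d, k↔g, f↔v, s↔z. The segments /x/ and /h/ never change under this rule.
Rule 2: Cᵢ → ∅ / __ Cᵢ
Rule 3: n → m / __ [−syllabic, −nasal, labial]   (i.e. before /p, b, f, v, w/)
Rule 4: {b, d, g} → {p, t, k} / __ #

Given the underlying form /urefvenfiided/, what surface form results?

Rule 1 (regressive voicing assimilation): /f/ precedes the voiced obstruent /v/, so it voices to [v] by assimilation. /urefvenfiided/ → urevvenfiided.
Rule 2 (degemination): /vv/ is a geminate; the first /v/ deletes. /urevvenfiided/ → urevenfiided.
Rule 3 (nasal place assimilation): /n/ precedes the labial consonant /f/, so it assimilates in place to [m]. /urevenfiided/ → urevemfiided.
Rule 4 (final devoicing): /d/ is a voiced stop in word-final position, so it devoices to [t]. /urevemfiided/ → urevemfiidet.

urevemfiidet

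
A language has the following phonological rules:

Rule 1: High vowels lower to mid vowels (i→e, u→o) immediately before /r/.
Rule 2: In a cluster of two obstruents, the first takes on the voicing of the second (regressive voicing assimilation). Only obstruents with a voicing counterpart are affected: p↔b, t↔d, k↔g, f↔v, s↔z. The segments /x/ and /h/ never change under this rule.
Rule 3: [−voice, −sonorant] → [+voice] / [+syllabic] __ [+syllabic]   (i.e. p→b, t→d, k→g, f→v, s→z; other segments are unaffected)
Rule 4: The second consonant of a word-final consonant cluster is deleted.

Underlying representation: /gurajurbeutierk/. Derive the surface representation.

gorajorbeudier

Rule 1 (pre-rhotic lowering): /u/ is a high vowel immediately before /r/, so it lowers to [o]. /u/ is a high vowel immediately before /r/, so it lowers to [o]. /gurajurbeutierk/ → gorajorbeutierk.
Rule 2 (regressive voicing assimilation): no segment meets the environment; /gorajorbeutierk/ is unchanged.
Rule 3 (intervocalic voicing): /t/ is a voiceless obstruent between vowels /u/ and /i/, so it voices to [d]. /gorajorbeutierk/ → gorajorbeudierk.
Rule 4 (final cluster simplification): /k/ is the second consonant of a word-final cluster /rk/, so it deletes. /gorajorbeudierk/ → gorajorbeudier.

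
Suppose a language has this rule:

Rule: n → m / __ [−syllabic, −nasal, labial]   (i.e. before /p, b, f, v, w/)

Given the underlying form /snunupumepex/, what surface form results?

No segment of /snunupumepex/ meets the structural description of the rule, so the form surfaces unchanged.

snunupumepex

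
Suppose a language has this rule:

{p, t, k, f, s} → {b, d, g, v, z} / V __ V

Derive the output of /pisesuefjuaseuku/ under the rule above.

pizezuefjuazeugu

/s/ is a voiceless obstruent between vowels /i/ and /e/, so it voices to [z].
/s/ is a voiceless obstruent between vowels /e/ and /u/, so it voices to [z].
/s/ is a voiceless obstruent between vowels /a/ and /e/, so it voices to [z].
/k/ is a voiceless obstruent between vowels /u/ and /u/, so it voices to [g].
Surface form: [pizezuefjuazeugu].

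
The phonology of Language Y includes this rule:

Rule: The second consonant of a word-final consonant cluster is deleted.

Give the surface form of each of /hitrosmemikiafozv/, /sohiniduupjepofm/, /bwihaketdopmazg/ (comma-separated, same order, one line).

hitrosmemikiafoz, sohiniduupjepof, bwihaketdopmaz

/hitrosmemikiafozv/: /v/ is the second consonant of a word-final cluster /zv/, so it deletes. → [hitrosmemikiafoz].
/sohiniduupjepofm/: /m/ is the second consonant of a word-final cluster /fm/, so it deletes. → [sohiniduupjepof].
/bwihaketdopmazg/: /g/ is the second consonant of a word-final cluster /zg/, so it deletes. → [bwihaketdopmaz].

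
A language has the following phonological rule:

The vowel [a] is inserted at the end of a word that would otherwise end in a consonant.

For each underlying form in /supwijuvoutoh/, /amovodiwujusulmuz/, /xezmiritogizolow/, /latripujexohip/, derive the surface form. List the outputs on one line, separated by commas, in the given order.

supwijuvoutoha, amovodiwujusulmuza, xezmiritogizolowa, latripujexohipa

/supwijuvoutoh/: the form ends in the consonant /h/, so [a] is inserted word-finally. → [supwijuvoutoha].
/amovodiwujusulmuz/: the form ends in the consonant /z/, so [a] is inserted word-finally. → [amovodiwujusulmuza].
/xezmiritogizolow/: the form ends in the consonant /w/, so [a] is inserted word-finally. → [xezmiritogizolowa].
/latripujexohip/: the form ends in the consonant /p/, so [a] is inserted word-finally. → [latripujexohipa].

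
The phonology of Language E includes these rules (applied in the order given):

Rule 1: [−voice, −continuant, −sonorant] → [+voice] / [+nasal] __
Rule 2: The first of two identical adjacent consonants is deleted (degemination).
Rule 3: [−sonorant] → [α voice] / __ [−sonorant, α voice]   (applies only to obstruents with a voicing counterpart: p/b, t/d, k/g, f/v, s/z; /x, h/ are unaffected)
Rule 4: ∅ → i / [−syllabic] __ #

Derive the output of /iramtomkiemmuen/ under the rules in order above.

Rule 1 (post-nasal voicing): /t/ is a voiceless stop immediately after the nasal /m/, so it voices to [d]. /k/ is a voiceless stop immediately after the nasal /m/, so it voices to [g]. /iramtomkiemmuen/ → iramdomgiemmuen.
Rule 2 (degemination): /mm/ is a geminate; the first /m/ deletes. /iramdomgiemmuen/ → iramdomgiemuen.
Rule 3 (regressive voicing assimilation): no segment meets the environment; /iramdomgiemuen/ is unchanged.
Rule 4 (final i-epenthesis): the form ends in the consonant /n/, so [i] is inserted word-finally. /iramdomgiemuen/ → iramdomgiemueni.

iramdomgiemueni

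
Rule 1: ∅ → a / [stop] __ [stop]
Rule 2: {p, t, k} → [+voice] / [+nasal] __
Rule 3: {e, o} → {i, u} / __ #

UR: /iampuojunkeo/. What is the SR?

iambuojungeu

Rule 1 (stop-cluster a-epenthesis): no segment meets the environment; /iampuojunkeo/ is unchanged.
Rule 2 (post-nasal voicing): /p/ is a voiceless stop immediately after the nasal /m/, so it voices to [b]. /k/ is a voiceless stop immediately after the nasal /n/, so it voices to [g]. /iampuojunkeo/ → iambuojungeo.
Rule 3 (final vowel raising): /o/ is a mid vowel in word-final position, so it raises to [u]. /iambuojungeo/ → iambuojungeu.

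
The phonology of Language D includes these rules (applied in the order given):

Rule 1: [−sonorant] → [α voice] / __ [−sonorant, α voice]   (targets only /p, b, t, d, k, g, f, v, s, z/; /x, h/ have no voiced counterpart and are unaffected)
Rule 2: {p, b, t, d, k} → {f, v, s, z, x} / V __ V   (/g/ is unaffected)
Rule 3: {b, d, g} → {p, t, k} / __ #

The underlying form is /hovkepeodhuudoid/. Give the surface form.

Rule 1 (regressive voicing assimilation): /v/ precedes the voiceless obstruent /k/, so it devoices to [f] by assimilation. /d/ precedes the voiceless obstruent /h/, so it devoices to [t] by assimilation. /hovkepeodhuudoid/ → hofkepeothuudoid.
Rule 2 (intervocalic spirantization): /p/ is a stop between vowels /e/ and /e/, so it spirantizes to the fricative [f]. /d/ is a stop between vowels /u/ and /o/, so it spirantizes to the fricative [z]. /hofkepeothuudoid/ → hofkefeothuuzoid.
Rule 3 (final devoicing): /d/ is a voiced stop in word-final position, so it devoices to [t]. /hofkefeothuuzoid/ → hofkefeothuuzoit.

hofkefeothuuzoit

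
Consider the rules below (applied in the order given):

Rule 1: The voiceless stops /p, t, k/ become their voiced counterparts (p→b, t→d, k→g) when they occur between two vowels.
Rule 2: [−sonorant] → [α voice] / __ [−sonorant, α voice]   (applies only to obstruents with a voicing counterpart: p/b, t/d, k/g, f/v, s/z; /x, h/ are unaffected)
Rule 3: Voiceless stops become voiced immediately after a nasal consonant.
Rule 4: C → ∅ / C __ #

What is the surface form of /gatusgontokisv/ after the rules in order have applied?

gaduzgondogiz

Rule 1 (intervocalic voicing): /t/ is a voiceless stop between vowels /a/ and /u/, so it voices to [d]. /k/ is a voiceless stop between vowels /o/ and /i/, so it voices to [g]. /gatusgontokisv/ → gadusgontogisv.
Rule 2 (regressive voicing assimilation): /s/ precedes the voiced obstruent /g/, so it voices to [z] by assimilation. /s/ precedes the voiced obstruent /v/, so it voices to [z] by assimilation. /gadusgontogisv/ → gaduzgontogizv.
Rule 3 (post-nasal voicing): /t/ is a voiceless stop immediately after the nasal /n/, so it voices to [d]. /gaduzgontogizv/ → gaduzgondogizv.
Rule 4 (final cluster simplification): /v/ is the second consonant of a word-final cluster /zv/, so it deletes. /gaduzgondogizv/ → gaduzgondogiz.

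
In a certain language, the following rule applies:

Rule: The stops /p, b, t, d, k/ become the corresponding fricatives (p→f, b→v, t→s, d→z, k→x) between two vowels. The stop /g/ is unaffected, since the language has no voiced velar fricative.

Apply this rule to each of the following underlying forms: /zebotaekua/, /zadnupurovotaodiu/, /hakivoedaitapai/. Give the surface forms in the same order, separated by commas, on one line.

zevosaexua, zadnufurovosaoziu, haxivoezaisafai

/zebotaekua/: /b/ is a stop between vowels /e/ and /o/, so it spirantizes to the fricative [v]. /t/ is a stop between vowels /o/ and /a/, so it spirantizes to the fricative [s]. /k/ is a stop between vowels /e/ and /u/, so it spirantizes to the fricative [x]. → [zevosaexua].
/zadnupurovotaodiu/: /p/ is a stop between vowels /u/ and /u/, so it spirantizes to the fricative [f]. /t/ is a stop between vowels /o/ and /a/, so it spirantizes to the fricative [s]. /d/ is a stop between vowels /o/ and /i/, so it spirantizes to the fricative [z]. → [zadnufurovosaoziu].
/hakivoedaitapai/: /k/ is a stop between vowels /a/ and /i/, so it spirantizes to the fricative [x]. /d/ is a stop between vowels /e/ and /a/, so it spirantizes to the fricative [z]. /t/ is a stop between vowels /i/ and /a/, so it spirantizes to the fricative [s]. /p/ is a stop between vowels /a/ and /a/, so it spirantizes to the fricative [f]. → [haxivoezaisafai].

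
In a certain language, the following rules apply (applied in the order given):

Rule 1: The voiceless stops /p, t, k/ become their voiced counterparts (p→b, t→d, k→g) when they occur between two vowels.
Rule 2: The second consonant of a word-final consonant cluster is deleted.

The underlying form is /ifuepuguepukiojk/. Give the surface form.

ifuebuguebugioj

Rule 1 (intervocalic voicing): /p/ is a voiceless stop between vowels /e/ and /u/, so it voices to [b]. /p/ is a voiceless stop between vowels /e/ and /u/, so it voices to [b]. /k/ is a voiceless stop between vowels /u/ and /i/, so it voices to [g]. /ifuepuguepukiojk/ → ifuebuguebugiojk.
Rule 2 (final cluster simplification): /k/ is the second consonant of a word-final cluster /jk/, so it deletes. /ifuebuguebugiojk/ → ifuebuguebugioj.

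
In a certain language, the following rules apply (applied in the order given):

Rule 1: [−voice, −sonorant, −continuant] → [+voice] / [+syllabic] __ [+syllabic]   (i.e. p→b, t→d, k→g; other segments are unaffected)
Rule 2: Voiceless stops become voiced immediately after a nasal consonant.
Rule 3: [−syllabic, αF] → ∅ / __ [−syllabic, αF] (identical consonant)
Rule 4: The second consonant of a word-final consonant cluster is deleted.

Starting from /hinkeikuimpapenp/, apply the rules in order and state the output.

hingeiguimbaben

Rule 1 (intervocalic voicing): /k/ is a voiceless stop between vowels /i/ and /u/, so it voices to [g]. /p/ is a voiceless stop between vowels /a/ and /e/, so it voices to [b]. /hinkeikuimpapenp/ → hinkeiguimpabenp.
Rule 2 (post-nasal voicing): /k/ is a voiceless stop immediately after the nasal /n/, so it voices to [g]. /p/ is a voiceless stop immediately after the nasal /m/, so it voices to [b]. /p/ is a voiceless stop immediately after the nasal /n/, so it voices to [b]. /hinkeiguimpabenp/ → hingeiguimbabenb.
Rule 3 (degemination): no segment meets the environment; /hingeiguimbabenb/ is unchanged.
Rule 4 (final cluster simplification): /b/ is the second consonant of a word-final cluster /nb/, so it deletes. /hingeiguimbabenb/ → hingeiguimbaben.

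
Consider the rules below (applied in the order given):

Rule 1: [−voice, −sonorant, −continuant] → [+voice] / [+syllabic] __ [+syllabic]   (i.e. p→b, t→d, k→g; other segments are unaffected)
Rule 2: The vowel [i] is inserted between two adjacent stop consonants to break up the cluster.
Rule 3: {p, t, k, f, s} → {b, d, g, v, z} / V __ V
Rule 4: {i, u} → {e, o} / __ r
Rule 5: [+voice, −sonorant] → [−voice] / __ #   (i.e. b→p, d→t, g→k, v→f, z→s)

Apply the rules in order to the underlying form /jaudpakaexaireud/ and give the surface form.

jaudibagaexaereut

Rule 1 (intervocalic voicing): /k/ is a voiceless stop between vowels /a/ and /a/, so it voices to [g]. /jaudpakaexaireud/ → jaudpagaexaireud.
Rule 2 (stop-cluster i-epenthesis): /d/ and /p/ form a stop–stop cluster, so [i] is inserted between them. /jaudpagaexaireud/ → jaudipagaexaireud.
Rule 3 (intervocalic voicing): /p/ is a voiceless obstruent between vowels /i/ and /a/, so it voices to [b]. /jaudipagaexaireud/ → jaudibagaexaireud.
Rule 4 (pre-rhotic lowering): /i/ is a high vowel immediately before /r/, so it lowers to [e]. /jaudibagaexaireud/ → jaudibagaexaereud.
Rule 5 (final devoicing): /d/ is a voiced obstruent in word-final position, so it devoices to [t]. /jaudibagaexaereud/ → jaudibagaexaereut.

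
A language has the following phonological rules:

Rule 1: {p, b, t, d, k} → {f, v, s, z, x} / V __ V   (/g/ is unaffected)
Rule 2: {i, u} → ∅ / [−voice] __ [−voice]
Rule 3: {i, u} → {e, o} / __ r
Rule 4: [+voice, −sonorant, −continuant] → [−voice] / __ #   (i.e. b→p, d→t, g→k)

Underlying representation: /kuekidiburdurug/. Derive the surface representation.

Rule 1 (intervocalic spirantization): /k/ is a stop between vowels /e/ and /i/, so it spirantizes to the fricative [x]. /d/ is a stop between vowels /i/ and /i/, so it spirantizes to the fricative [z]. /b/ is a stop between vowels /i/ and /u/, so it spirantizes to the fricative [v]. /kuekidiburdurug/ → kuexizivurdurug.
Rule 2 (high vowel syncope): no segment meets the environment; /kuexizivurdurug/ is unchanged.
Rule 3 (pre-rhotic lowering): /u/ is a high vowel immediately before /r/, so it lowers to [o]. /u/ is a high vowel immediately before /r/, so it lowers to [o]. /kuexizivurdurug/ → kuexizivordorug.
Rule 4 (final devoicing): /g/ is a voiced stop in word-final position, so it devoices to [k]. /kuexizivordorug/ → kuexizivordoruk.

kuexizivordoruk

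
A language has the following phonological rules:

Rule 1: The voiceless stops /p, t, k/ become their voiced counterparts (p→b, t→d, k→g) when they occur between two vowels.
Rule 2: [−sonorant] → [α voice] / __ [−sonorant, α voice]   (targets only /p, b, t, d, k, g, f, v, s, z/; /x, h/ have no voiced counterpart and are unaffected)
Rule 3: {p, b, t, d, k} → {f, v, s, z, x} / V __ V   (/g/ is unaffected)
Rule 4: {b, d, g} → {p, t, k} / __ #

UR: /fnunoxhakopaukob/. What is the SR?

Rule 1 (intervocalic voicing): /k/ is a voiceless stop between vowels /a/ and /o/, so it voices to [g]. /p/ is a voiceless stop between vowels /o/ and /a/, so it voices to [b]. /k/ is a voiceless stop between vowels /u/ and /o/, so it voices to [g]. /fnunoxhakopaukob/ → fnunoxhagobaugob.
Rule 2 (regressive voicing assimilation): no segment meets the environment; /fnunoxhagobaugob/ is unchanged.
Rule 3 (intervocalic spirantization): /b/ is a stop between vowels /o/ and /a/, so it spirantizes to the fricative [v]. /fnunoxhagobaugob/ → fnunoxhagovaugob.
Rule 4 (final devoicing): /b/ is a voiced stop in word-final position, so it devoices to [p]. /fnunoxhagovaugob/ → fnunoxhagovaugop.

fnunoxhagovaugop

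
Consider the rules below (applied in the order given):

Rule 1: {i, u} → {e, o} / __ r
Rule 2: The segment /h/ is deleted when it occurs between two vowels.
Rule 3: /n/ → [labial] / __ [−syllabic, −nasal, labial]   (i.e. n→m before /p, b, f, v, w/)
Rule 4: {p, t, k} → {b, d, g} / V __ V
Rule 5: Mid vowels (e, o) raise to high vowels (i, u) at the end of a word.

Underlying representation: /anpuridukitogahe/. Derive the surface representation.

amporidugidogai

Rule 1 (pre-rhotic lowering): /u/ is a high vowel immediately before /r/, so it lowers to [o]. /anpuridukitogahe/ → anporidukitogahe.
Rule 2 (intervocalic h-deletion): /h/ occurs between vowels /a/ and /e/, so it deletes. /anporidukitogahe/ → anporidukitogae.
Rule 3 (nasal place assimilation): /n/ precedes the labial consonant /p/, so it assimilates in place to [m]. /anporidukitogae/ → amporidukitogae.
Rule 4 (intervocalic voicing): /k/ is a voiceless stop between vowels /u/ and /i/, so it voices to [g]. /t/ is a voiceless stop between vowels /i/ and /o/, so it voices to [d]. /amporidukitogae/ → amporidugidogae.
Rule 5 (final vowel raising): /e/ is a mid vowel in word-final position, so it raises to [i]. /amporidugidogae/ → amporidugidogai.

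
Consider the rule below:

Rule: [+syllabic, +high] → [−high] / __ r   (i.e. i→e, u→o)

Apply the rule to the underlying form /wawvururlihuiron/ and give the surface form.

/u/ is a high vowel immediately before /r/, so it lowers to [o].
/u/ is a high vowel immediately before /r/, so it lowers to [o].
/i/ is a high vowel immediately before /r/, so it lowers to [e].
The other instances of /i/, /u/ do not occur in the required environment and remain unchanged.
Surface form: [wawvororlihueron].

wawvororlihueron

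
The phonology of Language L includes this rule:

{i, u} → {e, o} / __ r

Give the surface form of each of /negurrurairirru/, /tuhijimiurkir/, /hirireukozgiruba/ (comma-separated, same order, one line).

/negurrurairirru/: /u/ is a high vowel immediately before /r/, so it lowers to [o]. /u/ is a high vowel immediately before /r/, so it lowers to [o]. /i/ is a high vowel immediately before /r/, so it lowers to [e]. /i/ is a high vowel immediately before /r/, so it lowers to [e]. → [negorroraererru].
/tuhijimiurkir/: /u/ is a high vowel immediately before /r/, so it lowers to [o]. /i/ is a high vowel immediately before /r/, so it lowers to [e]. → [tuhijimiorker].
/hirireukozgiruba/: /i/ is a high vowel immediately before /r/, so it lowers to [e]. /i/ is a high vowel immediately before /r/, so it lowers to [e]. /i/ is a high vowel immediately before /r/, so it lowers to [e]. → [herereukozgeruba].

negorroraererru, tuhijimiorker, herereukozgeruba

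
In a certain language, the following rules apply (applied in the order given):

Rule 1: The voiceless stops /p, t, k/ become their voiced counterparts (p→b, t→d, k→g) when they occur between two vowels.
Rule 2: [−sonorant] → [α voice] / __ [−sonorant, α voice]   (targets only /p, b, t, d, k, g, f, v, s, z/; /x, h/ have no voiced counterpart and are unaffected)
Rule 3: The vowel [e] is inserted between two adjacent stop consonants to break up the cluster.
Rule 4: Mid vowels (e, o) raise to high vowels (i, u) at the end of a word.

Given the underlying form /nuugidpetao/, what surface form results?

nuugitepedau

Rule 1 (intervocalic voicing): /t/ is a voiceless stop between vowels /e/ and /a/, so it voices to [d]. /nuugidpetao/ → nuugidpedao.
Rule 2 (regressive voicing assimilation): /d/ precedes the voiceless obstruent /p/, so it devoices to [t] by assimilation. /nuugidpedao/ → nuugitpedao.
Rule 3 (stop-cluster e-epenthesis): /t/ and /p/ form a stop–stop cluster, so [e] is inserted between them. /nuugitpedao/ → nuugitepedao.
Rule 4 (final vowel raising): /o/ is a mid vowel in word-final position, so it raises to [u]. /nuugitepedao/ → nuugitepedau.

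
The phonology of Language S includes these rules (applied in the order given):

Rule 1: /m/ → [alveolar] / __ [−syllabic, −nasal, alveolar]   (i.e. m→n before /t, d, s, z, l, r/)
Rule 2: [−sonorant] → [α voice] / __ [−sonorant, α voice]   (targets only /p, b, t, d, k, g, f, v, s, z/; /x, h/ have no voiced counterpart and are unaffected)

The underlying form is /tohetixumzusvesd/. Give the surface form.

tohetixunzuzvezd

Rule 1 (nasal place assimilation): /m/ precedes the alveolar consonant /z/, so it assimilates in place to [n]. /tohetixumzusvesd/ → tohetixunzusvesd.
Rule 2 (regressive voicing assimilation): /s/ precedes the voiced obstruent /v/, so it voices to [z] by assimilation. /s/ precedes the voiced obstruent /d/, so it voices to [z] by assimilation. /tohetixunzusvesd/ → tohetixunzuzvezd.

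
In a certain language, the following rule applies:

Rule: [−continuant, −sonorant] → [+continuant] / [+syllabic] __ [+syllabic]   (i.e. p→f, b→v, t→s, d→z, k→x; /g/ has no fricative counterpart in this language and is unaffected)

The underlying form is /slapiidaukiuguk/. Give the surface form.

slafiizauxiuguk

Scanning /slapiidaukiuguk/: /p/ is a stop between vowels /a/ and /i/, so it spirantizes to the fricative [f]; /d/ is a stop between vowels /i/ and /a/, so it spirantizes to the fricative [z]; /k/ is a stop between vowels /u/ and /i/, so it spirantizes to the fricative [x]; /k/ at position 15 is not in the conditioning environment.
Result: [slafiizauxiuguk].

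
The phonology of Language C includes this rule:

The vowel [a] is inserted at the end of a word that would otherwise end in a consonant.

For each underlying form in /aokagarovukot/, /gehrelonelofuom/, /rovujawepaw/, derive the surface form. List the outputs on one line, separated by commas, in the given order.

aokagarovukota, gehrelonelofuoma, rovujawepawa

/aokagarovukot/: the form ends in the consonant /t/, so [a] is inserted word-finally. → [aokagarovukota].
/gehrelonelofuom/: the form ends in the consonant /m/, so [a] is inserted word-finally. → [gehrelonelofuoma].
/rovujawepaw/: the form ends in the consonant /w/, so [a] is inserted word-finally. → [rovujawepawa].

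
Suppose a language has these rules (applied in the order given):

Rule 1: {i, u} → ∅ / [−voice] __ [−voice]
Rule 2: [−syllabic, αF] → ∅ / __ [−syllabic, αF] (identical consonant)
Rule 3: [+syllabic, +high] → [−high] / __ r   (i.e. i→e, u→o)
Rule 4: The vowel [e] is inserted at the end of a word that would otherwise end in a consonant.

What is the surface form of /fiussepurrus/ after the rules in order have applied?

fiuseporuse

Rule 1 (high vowel syncope): no segment meets the environment; /fiussepurrus/ is unchanged.
Rule 2 (degemination): /ss/ is a geminate; the first /s/ deletes. /rr/ is a geminate; the first /r/ deletes. /fiussepurrus/ → fiusepurus.
Rule 3 (pre-rhotic lowering): /u/ is a high vowel immediately before /r/, so it lowers to [o]. /fiusepurus/ → fiuseporus.
Rule 4 (final e-epenthesis): the form ends in the consonant /s/, so [e] is inserted word-finally. /fiuseporus/ → fiuseporuse.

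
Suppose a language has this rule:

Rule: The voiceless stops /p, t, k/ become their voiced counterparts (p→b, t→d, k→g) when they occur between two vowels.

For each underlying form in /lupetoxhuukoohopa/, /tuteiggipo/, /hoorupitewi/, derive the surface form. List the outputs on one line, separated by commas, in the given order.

/lupetoxhuukoohopa/: /p/ is a voiceless stop between vowels /u/ and /e/, so it voices to [b]. /t/ is a voiceless stop between vowels /e/ and /o/, so it voices to [d]. /k/ is a voiceless stop between vowels /u/ and /o/, so it voices to [g]. /p/ is a voiceless stop between vowels /o/ and /a/, so it voices to [b]. → [lubedoxhuugoohoba].
/tuteiggipo/: /t/ is a voiceless stop between vowels /u/ and /e/, so it voices to [d]. /p/ is a voiceless stop between vowels /i/ and /o/, so it voices to [b]. → [tudeiggibo].
/hoorupitewi/: /p/ is a voiceless stop between vowels /u/ and /i/, so it voices to [b]. /t/ is a voiceless stop between vowels /i/ and /e/, so it voices to [d]. → [hoorubidewi].

lubedoxhuugoohoba, tudeiggibo, hoorubidewi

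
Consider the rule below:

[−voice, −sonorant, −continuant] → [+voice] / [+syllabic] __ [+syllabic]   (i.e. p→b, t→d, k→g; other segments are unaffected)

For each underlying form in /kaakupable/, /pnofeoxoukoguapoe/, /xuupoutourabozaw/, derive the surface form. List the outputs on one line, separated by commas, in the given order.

/kaakupable/: /k/ is a voiceless stop between vowels /a/ and /u/, so it voices to [g]. /p/ is a voiceless stop between vowels /u/ and /a/, so it voices to [b]. → [kaagubable].
/pnofeoxoukoguapoe/: /k/ is a voiceless stop between vowels /u/ and /o/, so it voices to [g]. /p/ is a voiceless stop between vowels /a/ and /o/, so it voices to [b]. → [pnofeoxougoguaboe].
/xuupoutourabozaw/: /p/ is a voiceless stop between vowels /u/ and /o/, so it voices to [b]. /t/ is a voiceless stop between vowels /u/ and /o/, so it voices to [d]. → [xuuboudourabozaw].

kaagubable, pnofeoxougoguaboe, xuuboudourabozaw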